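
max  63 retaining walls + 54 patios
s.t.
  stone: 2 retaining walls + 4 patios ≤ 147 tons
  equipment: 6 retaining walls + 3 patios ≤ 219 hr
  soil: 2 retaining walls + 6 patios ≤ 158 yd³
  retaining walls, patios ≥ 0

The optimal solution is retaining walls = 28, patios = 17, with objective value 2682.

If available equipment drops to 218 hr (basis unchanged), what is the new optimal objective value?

2673

At the optimum: stone uses 124 of 147 (slack = 23); equipment uses 219 of 219 (binding); soil uses 158 of 158 (binding).
Slack constraints have shadow price 0 (complementary slackness).
Dual feasibility on the basic columns requires 6·y_equipment + 2·y_soil = 63, 3·y_equipment + 6·y_soil = 54.
This yields shadow prices y_equipment = 9, y_soil = 4.5.
Δz = y_equipment·Δb = 9 × (-1) = -9, so new z* = 2682 − 9 = 2673.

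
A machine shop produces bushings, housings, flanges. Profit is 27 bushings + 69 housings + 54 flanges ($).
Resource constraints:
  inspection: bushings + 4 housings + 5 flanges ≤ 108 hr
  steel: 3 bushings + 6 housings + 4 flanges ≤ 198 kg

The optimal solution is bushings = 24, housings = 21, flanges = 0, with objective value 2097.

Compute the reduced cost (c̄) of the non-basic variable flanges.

-9.5

Both inspection and steel are binding at x*.
From A_Bᵀ y = c: 1·y_inspection + 3·y_steel = 27; 4·y_inspection + 6·y_steel = 69.
This yields shadow prices y_inspection = 7.5, y_steel = 6.5.
Reduced cost of flanges: c₃ − yᵀa₃ = 54 − (7.5·5 + 6.5·4) = 54 − 63.5 = -9.5.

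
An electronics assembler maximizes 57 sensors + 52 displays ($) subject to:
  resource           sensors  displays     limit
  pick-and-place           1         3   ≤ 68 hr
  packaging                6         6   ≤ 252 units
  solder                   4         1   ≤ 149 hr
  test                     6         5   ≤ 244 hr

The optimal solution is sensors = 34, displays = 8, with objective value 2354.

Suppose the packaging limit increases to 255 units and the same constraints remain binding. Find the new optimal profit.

2367.5

Check each constraint at x*: pick-and-place 58/68 (slack 10); packaging 252/252 (tight); solder 144/149 (slack 5); test 244/244 (tight).
Slack constraints have shadow price 0 (complementary slackness).
The binding rows give the dual system: 6·y_packaging + 6·y_test = 57 and 6·y_packaging + 5·y_test = 52.
→ y_packaging = 4.5 and y_test = 5.
Δz = y_packaging·Δb = 4.5 × (3) = 13.5, so new z* = 2354 + 13.5 = 2367.5.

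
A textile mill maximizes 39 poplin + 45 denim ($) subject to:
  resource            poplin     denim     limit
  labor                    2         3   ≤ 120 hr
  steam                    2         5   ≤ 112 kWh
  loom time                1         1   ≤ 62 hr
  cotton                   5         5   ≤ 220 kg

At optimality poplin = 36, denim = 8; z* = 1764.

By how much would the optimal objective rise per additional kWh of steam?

2

Check each constraint at x*: labor 96/120 (slack 24); steam 112/112 (tight); loom time 44/62 (slack 18); cotton 220/220 (tight).
By complementary slackness, y = 0 for the non-binding constraints.
Dual feasibility on the basic columns requires 2·y_steam + 5·y_cotton = 39, 5·y_steam + 5·y_cotton = 45.
→ y_steam = 2 and y_cotton = 7.
Shadow price of steam = 2.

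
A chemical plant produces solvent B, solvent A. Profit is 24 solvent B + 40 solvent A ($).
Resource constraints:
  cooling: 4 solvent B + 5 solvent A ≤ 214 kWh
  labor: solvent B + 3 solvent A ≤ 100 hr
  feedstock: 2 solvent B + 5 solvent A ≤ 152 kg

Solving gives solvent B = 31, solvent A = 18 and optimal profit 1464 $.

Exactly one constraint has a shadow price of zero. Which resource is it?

labor

cooling: 214/214 (binding)
labor: 85/100 (slack 15)
feedstock: 152/152 (binding)
By complementary slackness, a constraint with positive slack has shadow price 0 → labor.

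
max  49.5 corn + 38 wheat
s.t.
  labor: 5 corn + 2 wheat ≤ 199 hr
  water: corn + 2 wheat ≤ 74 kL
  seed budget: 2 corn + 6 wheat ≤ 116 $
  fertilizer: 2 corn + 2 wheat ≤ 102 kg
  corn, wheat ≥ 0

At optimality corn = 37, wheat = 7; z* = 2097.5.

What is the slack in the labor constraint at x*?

labor used = 5·37 + 2·7 = 199; slack = 199 − 199 = 0.

0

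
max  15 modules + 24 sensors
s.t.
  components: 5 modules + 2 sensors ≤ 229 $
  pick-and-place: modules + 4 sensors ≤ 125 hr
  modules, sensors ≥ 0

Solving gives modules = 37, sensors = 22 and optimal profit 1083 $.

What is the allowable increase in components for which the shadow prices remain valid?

Binding constraints: components, pick-and-place. The basis is B = [[5,2],[1,4]] with det 18.
Per unit increase in components, x* moves by d = (0.2222, -0.0556).
The basis stays optimal until sensors reaches 0; allowable increase = 396 $.

396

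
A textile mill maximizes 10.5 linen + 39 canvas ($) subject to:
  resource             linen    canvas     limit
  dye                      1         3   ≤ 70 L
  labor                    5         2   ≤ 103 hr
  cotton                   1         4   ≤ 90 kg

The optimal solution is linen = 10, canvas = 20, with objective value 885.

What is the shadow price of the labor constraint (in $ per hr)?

Binding: dye and cotton. Non-binding: labor (13 unused).
Slack constraints have shadow price 0 (complementary slackness).
Dual feasibility on the basic columns requires 1·y_dye + 1·y_cotton = 10.5, 3·y_dye + 4·y_cotton = 39.
Solving: y_dye = 3, y_cotton = 7.5.
Shadow price of labor = 0.

0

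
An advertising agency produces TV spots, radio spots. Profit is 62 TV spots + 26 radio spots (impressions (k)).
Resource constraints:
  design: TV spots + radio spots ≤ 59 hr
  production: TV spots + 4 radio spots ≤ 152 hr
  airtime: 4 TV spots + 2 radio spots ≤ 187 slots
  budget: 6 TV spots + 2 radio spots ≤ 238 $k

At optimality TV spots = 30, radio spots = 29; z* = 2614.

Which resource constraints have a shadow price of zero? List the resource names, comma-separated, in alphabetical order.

airtime, production

design: 59/59 (binding)
production: 146/152 (slack 6)
airtime: 178/187 (slack 9)
budget: 238/238 (binding)
By complementary slackness, a constraint with positive slack has shadow price 0 → airtime, production.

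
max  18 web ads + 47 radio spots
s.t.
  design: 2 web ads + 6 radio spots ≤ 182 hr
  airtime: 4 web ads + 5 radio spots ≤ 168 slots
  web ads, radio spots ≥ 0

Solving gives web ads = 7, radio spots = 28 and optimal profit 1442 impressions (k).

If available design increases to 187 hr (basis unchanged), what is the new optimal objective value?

Check each constraint at x*: design 182/182 (tight); airtime 168/168 (tight).
Dual feasibility on the basic columns requires 2·y_design + 4·y_airtime = 18, 6·y_design + 5·y_airtime = 47.
Solving: y_design = 7, y_airtime = 1.
Δz = y_design·Δb = 7 × (5) = 35, so new z* = 1442 + 35 = 1477.

1477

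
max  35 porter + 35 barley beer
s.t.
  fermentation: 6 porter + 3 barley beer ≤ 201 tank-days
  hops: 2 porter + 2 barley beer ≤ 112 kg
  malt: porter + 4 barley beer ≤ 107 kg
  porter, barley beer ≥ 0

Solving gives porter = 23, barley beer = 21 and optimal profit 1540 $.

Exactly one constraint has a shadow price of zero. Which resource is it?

fermentation: 201/201 (binding)
hops: 88/112 (slack 24)
malt: 107/107 (binding)
By complementary slackness, a constraint with positive slack has shadow price 0 → hops.

hops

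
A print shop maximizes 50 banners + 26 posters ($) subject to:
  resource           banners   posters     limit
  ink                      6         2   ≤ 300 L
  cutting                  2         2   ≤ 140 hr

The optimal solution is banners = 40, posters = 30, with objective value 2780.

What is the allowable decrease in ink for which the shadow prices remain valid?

160

Binding constraints: ink, cutting. The basis is B = [[6,2],[2,2]] with det 8.
Per unit decrease in ink, x* moves by d = (-0.25, 0.25).
The basis stays optimal until banners reaches 0; allowable decrease = 160 L.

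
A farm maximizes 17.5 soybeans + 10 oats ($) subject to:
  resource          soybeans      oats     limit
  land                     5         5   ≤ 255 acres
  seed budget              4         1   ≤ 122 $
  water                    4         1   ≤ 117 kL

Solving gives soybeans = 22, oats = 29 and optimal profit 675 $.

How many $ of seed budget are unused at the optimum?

seed budget used = 4·22 + 1·29 = 117; slack = 122 − 117 = 5.

5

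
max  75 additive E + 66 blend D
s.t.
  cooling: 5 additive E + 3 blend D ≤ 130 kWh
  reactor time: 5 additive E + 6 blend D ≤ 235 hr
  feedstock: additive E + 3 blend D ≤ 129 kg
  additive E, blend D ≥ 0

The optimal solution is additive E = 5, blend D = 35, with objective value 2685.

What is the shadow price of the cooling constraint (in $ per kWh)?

Binding: cooling and reactor time. Non-binding: feedstock (19 unused).
Since feedstock is not tight, its dual is 0.
Dual feasibility on the basic columns requires 5·y_cooling + 5·y_reactor time = 75, 3·y_cooling + 6·y_reactor time = 66.
Solving: y_cooling = 8, y_reactor time = 7.
Shadow price of cooling = 8.

8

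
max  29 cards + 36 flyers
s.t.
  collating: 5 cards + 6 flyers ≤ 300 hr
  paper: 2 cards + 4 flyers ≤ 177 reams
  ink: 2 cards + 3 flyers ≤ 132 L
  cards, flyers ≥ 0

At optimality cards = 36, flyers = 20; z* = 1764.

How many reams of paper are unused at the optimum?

paper used = 2·36 + 4·20 = 152; slack = 177 − 152 = 25.

25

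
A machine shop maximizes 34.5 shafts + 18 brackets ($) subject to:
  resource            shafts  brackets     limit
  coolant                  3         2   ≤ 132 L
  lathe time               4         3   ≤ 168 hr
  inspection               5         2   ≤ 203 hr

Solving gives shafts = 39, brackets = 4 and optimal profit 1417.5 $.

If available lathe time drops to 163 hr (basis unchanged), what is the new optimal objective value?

At the optimum: coolant uses 125 of 132 (slack = 7); lathe time uses 168 of 168 (binding); inspection uses 203 of 203 (binding).
Since coolant is not tight, its dual is 0.
From A_Bᵀ y = c: 4·y_lathe time + 5·y_inspection = 34.5; 3·y_lathe time + 2·y_inspection = 18.
Solving: y_lathe time = 3, y_inspection = 4.5.
Δz = y_lathe time·Δb = 3 × (-5) = -15, so new z* = 1417.5 − 15 = 1402.5.

1402.5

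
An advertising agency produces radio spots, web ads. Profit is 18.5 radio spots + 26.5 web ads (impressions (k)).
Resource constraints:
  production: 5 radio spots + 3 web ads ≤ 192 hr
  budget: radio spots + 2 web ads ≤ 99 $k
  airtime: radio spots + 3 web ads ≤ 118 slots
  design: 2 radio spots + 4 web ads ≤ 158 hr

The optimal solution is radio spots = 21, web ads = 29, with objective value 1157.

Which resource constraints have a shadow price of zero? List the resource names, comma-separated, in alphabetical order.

airtime, budget

production: 192/192 (binding)
budget: 79/99 (slack 20)
airtime: 108/118 (slack 10)
design: 158/158 (binding)
By complementary slackness, a constraint with positive slack has shadow price 0 → airtime, budget.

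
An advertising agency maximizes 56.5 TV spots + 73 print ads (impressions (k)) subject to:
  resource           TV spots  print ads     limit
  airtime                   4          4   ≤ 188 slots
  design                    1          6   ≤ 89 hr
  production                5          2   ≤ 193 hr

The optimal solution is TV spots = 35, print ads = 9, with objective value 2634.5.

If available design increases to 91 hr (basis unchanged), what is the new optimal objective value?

2652.5

Binding: design and production. Non-binding: airtime (12 unused).
By complementary slackness, y = 0 for the non-binding constraint.
From A_Bᵀ y = c: 1·y_design + 5·y_production = 56.5; 6·y_design + 2·y_production = 73.
→ y_design = 9 and y_production = 9.5.
Δz = y_design·Δb = 9 × (2) = 18, so new z* = 2634.5 + 18 = 2652.5.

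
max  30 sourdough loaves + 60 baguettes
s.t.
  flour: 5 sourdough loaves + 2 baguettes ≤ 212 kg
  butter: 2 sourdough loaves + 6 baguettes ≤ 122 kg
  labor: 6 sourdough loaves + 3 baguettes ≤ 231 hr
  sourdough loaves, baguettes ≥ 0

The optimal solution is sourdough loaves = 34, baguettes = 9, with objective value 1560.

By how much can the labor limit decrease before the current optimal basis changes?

Binding constraints: butter, labor. The basis is B = [[2,6],[6,3]] with det -30.
Per unit decrease in labor, x* moves by d = (-0.2, 0.0667).
The basis stays optimal until sourdough loaves reaches 0; allowable decrease = 170 hr.

170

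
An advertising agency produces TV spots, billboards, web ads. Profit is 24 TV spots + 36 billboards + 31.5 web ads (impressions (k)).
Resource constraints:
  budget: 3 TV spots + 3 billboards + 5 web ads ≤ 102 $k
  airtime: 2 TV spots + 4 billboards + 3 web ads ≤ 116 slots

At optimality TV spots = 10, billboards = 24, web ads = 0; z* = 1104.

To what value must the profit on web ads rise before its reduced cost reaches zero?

38

At the optimum: budget uses 102 of 102 (binding); airtime uses 116 of 116 (binding).
Dual feasibility on the basic columns requires 3·y_budget + 2·y_airtime = 24, 3·y_budget + 4·y_airtime = 36.
This yields shadow prices y_budget = 4, y_airtime = 6.
web ads enters the basis when its profit ≥ yᵀa₃ = 4·5 + 6·3 = 38.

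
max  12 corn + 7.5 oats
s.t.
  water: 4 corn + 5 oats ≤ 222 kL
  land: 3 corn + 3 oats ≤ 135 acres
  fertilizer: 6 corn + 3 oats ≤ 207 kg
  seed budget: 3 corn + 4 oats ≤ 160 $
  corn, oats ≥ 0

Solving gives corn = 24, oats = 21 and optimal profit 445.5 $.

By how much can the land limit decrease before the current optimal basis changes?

31.5

Binding constraints: land, fertilizer. The basis is B = [[3,3],[6,3]] with det -9.
Per unit decrease in land, x* moves by d = (0.3333, -0.6667).
The basis stays optimal until oats reaches 0; allowable decrease = 31.5 acres.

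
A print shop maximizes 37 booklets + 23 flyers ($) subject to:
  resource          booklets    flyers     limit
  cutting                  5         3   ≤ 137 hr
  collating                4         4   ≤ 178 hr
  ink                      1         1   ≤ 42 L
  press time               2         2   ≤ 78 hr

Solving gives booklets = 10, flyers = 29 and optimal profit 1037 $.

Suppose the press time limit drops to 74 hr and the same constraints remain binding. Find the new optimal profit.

1033

Check each constraint at x*: cutting 137/137 (tight); collating 156/178 (slack 22); ink 39/42 (slack 3); press time 78/78 (tight).
By complementary slackness, y = 0 for the non-binding constraints.
From A_Bᵀ y = c: 5·y_cutting + 2·y_press time = 37; 3·y_cutting + 2·y_press time = 23.
→ y_cutting = 7 and y_press time = 1.
Δz = y_press time·Δb = 1 × (-4) = -4, so new z* = 1037 − 4 = 1033.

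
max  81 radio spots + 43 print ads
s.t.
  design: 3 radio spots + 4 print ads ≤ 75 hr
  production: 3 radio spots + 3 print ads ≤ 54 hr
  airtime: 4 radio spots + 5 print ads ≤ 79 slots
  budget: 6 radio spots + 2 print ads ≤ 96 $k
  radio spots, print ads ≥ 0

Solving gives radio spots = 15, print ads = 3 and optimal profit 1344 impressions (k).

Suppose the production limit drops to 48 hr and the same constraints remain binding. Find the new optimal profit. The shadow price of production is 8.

1296

Δb = -6, so new z* = 1344 + (8)·(-6) = 1344 − 48 = 1296.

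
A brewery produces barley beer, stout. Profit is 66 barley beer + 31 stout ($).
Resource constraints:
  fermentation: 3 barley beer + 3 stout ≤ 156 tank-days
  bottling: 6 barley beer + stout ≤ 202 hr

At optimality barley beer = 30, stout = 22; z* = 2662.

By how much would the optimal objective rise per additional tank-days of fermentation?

Check each constraint at x*: fermentation 156/156 (tight); bottling 202/202 (tight).
Dual feasibility on the basic columns requires 3·y_fermentation + 6·y_bottling = 66, 3·y_fermentation + 1·y_bottling = 31.
→ y_fermentation = 8 and y_bottling = 7.
Shadow price of fermentation = 8.

8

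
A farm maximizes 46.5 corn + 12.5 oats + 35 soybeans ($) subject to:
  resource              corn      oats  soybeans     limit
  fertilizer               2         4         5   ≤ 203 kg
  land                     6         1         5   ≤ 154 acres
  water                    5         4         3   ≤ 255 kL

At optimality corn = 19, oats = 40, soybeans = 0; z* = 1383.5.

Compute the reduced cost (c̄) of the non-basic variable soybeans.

-2

Check each constraint at x*: fertilizer 198/203 (slack 5); land 154/154 (tight); water 255/255 (tight).
By complementary slackness, y = 0 for the non-binding constraint.
The binding rows give the dual system: 6·y_land + 5·y_water = 46.5 and 1·y_land + 4·y_water = 12.5.
This yields shadow prices y_land = 6.5, y_water = 1.5.
Reduced cost of soybeans: c₃ − yᵀa₃ = 35 − (6.5·5 + 1.5·3) = 35 − 37 = -2.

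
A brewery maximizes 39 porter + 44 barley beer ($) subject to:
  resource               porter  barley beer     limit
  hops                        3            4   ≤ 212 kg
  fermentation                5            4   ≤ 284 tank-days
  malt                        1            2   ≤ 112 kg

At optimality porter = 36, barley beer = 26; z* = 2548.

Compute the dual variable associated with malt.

At the optimum: hops uses 212 of 212 (binding); fermentation uses 284 of 284 (binding); malt uses 88 of 112 (slack = 24).
Since malt is not tight, its dual is 0.
Dual feasibility on the basic columns requires 3·y_hops + 5·y_fermentation = 39, 4·y_hops + 4·y_fermentation = 44.
This yields shadow prices y_hops = 8, y_fermentation = 3.
Shadow price of malt = 0.

0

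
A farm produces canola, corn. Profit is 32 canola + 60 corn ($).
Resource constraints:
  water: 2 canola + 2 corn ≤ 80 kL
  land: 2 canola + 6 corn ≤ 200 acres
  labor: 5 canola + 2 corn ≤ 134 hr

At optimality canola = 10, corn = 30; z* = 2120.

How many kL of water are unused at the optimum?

0

water used = 2·10 + 2·30 = 80; slack = 80 − 80 = 0.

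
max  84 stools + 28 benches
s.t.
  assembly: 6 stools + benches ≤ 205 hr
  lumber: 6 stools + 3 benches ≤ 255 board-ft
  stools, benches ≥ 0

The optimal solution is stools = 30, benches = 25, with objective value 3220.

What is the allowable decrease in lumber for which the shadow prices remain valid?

Binding constraints: assembly, lumber. The basis is B = [[6,1],[6,3]] with det 12.
Per unit decrease in lumber, x* moves by d = (0.0833, -0.5).
The basis stays optimal until benches reaches 0; allowable decrease = 50 board-ft.

50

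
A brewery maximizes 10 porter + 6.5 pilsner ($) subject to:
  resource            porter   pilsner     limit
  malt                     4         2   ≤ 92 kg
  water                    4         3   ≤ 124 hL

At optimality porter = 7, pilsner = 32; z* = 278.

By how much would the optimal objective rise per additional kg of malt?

1

Both malt and water are binding at x*.
From A_Bᵀ y = c: 4·y_malt + 4·y_water = 10; 2·y_malt + 3·y_water = 6.5.
→ y_malt = 1 and y_water = 1.5.
Shadow price of malt = 1.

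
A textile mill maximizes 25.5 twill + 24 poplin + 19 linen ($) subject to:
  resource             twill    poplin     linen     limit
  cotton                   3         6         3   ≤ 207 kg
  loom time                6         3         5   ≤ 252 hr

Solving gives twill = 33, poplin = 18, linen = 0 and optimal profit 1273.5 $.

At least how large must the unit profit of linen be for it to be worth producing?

22.5

At the optimum: cotton uses 207 of 207 (binding); loom time uses 252 of 252 (binding).
Dual feasibility on the basic columns requires 3·y_cotton + 6·y_loom time = 25.5, 6·y_cotton + 3·y_loom time = 24.
Solving: y_cotton = 2.5, y_loom time = 3.
linen enters the basis when its profit ≥ yᵀa₃ = 2.5·3 + 3·5 = 22.5.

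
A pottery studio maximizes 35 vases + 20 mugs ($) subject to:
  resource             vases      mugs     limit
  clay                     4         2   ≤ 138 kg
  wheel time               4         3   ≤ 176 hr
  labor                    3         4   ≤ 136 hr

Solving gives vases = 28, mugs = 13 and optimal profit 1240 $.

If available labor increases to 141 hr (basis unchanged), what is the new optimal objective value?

Check each constraint at x*: clay 138/138 (tight); wheel time 151/176 (slack 25); labor 136/136 (tight).
Since wheel time is not tight, its dual is 0.
The binding rows give the dual system: 4·y_clay + 3·y_labor = 35 and 2·y_clay + 4·y_labor = 20.
→ y_clay = 8 and y_labor = 1.
Δz = y_labor·Δb = 1 × (5) = 5, so new z* = 1240 + 5 = 1245.

1245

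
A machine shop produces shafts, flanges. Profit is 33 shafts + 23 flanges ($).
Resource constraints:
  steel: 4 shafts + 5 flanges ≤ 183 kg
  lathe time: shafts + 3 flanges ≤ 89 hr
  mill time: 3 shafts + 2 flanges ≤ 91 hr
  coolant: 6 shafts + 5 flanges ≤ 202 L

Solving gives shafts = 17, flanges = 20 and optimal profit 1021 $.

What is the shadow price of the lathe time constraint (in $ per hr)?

0

At the optimum: steel uses 168 of 183 (slack = 15); lathe time uses 77 of 89 (slack = 12); mill time uses 91 of 91 (binding); coolant uses 202 of 202 (binding).
By complementary slackness, y = 0 for the non-binding constraints.
From A_Bᵀ y = c: 3·y_mill time + 6·y_coolant = 33; 2·y_mill time + 5·y_coolant = 23.
→ y_mill time = 9 and y_coolant = 1.
Shadow price of lathe time = 0.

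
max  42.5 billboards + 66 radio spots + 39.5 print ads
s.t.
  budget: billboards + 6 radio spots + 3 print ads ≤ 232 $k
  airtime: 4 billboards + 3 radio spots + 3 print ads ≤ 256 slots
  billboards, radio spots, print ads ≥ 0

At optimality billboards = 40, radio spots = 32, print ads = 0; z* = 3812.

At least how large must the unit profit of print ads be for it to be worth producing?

At the optimum: budget uses 232 of 232 (binding); airtime uses 256 of 256 (binding).
From A_Bᵀ y = c: 1·y_budget + 4·y_airtime = 42.5; 6·y_budget + 3·y_airtime = 66.
→ y_budget = 6.5 and y_airtime = 9.
print ads enters the basis when its profit ≥ yᵀa₃ = 6.5·3 + 9·3 = 46.5.

46.5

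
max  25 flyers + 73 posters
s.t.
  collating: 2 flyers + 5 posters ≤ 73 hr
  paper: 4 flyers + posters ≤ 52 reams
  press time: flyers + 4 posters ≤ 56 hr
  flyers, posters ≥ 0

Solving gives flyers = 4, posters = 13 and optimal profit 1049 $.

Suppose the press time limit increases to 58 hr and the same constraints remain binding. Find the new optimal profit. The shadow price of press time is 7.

1063

Δb = 2, so new z* = 1049 + (7)·(2) = 1049 + 14 = 1063.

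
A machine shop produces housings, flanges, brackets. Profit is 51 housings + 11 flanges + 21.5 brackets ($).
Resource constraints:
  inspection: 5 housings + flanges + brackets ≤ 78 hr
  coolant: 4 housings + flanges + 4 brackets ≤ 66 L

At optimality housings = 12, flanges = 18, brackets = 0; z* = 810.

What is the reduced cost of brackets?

Both inspection and coolant are binding at x*.
Dual feasibility on the basic columns requires 5·y_inspection + 4·y_coolant = 51, 1·y_inspection + 1·y_coolant = 11.
Solving: y_inspection = 7, y_coolant = 4.
Reduced cost of brackets: c₃ − yᵀa₃ = 21.5 − (7·1 + 4·4) = 21.5 − 23 = -1.5.

-1.5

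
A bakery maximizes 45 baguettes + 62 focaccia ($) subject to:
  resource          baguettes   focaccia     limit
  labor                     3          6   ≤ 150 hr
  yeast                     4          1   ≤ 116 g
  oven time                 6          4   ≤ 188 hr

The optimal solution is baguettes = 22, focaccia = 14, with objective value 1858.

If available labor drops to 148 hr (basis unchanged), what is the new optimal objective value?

Check each constraint at x*: labor 150/150 (tight); yeast 102/116 (slack 14); oven time 188/188 (tight).
Since yeast is not tight, its dual is 0.
Dual feasibility on the basic columns requires 3·y_labor + 6·y_oven time = 45, 6·y_labor + 4·y_oven time = 62.
→ y_labor = 8 and y_oven time = 3.5.
Δz = y_labor·Δb = 8 × (-2) = -16, so new z* = 1858 − 16 = 1842.

1842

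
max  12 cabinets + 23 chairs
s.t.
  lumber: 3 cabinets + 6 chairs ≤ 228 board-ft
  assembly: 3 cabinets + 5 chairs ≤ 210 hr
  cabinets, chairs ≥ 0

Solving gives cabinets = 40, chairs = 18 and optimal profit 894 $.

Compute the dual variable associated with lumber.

Both lumber and assembly are binding at x*.
Dual feasibility on the basic columns requires 3·y_lumber + 3·y_assembly = 12, 6·y_lumber + 5·y_assembly = 23.
→ y_lumber = 3 and y_assembly = 1.
Shadow price of lumber = 3.

3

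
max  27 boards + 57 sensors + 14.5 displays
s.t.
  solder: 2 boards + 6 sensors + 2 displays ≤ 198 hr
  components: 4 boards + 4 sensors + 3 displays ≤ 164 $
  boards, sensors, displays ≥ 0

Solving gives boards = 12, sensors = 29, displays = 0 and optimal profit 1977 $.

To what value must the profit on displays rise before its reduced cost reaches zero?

At the optimum: solder uses 198 of 198 (binding); components uses 164 of 164 (binding).
From A_Bᵀ y = c: 2·y_solder + 4·y_components = 27; 6·y_solder + 4·y_components = 57.
This yields shadow prices y_solder = 7.5, y_components = 3.
displays enters the basis when its profit ≥ yᵀa₃ = 7.5·2 + 3·3 = 24.

24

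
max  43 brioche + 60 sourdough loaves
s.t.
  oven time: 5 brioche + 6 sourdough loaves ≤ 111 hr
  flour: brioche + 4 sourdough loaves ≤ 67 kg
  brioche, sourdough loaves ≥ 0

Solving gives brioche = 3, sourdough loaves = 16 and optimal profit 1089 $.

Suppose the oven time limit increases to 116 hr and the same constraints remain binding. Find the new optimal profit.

Both oven time and flour are binding at x*.
From A_Bᵀ y = c: 5·y_oven time + 1·y_flour = 43; 6·y_oven time + 4·y_flour = 60.
Solving: y_oven time = 8, y_flour = 3.
Δz = y_oven time·Δb = 8 × (5) = 40, so new z* = 1089 + 40 = 1129.

1129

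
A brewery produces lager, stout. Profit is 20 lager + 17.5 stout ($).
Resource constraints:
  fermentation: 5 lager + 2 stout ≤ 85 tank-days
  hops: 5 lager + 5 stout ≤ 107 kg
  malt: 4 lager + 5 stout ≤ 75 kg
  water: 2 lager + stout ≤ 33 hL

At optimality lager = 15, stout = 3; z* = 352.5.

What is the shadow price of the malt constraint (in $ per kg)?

2.5

At the optimum: fermentation uses 81 of 85 (slack = 4); hops uses 90 of 107 (slack = 17); malt uses 75 of 75 (binding); water uses 33 of 33 (binding).
Slack constraints have shadow price 0 (complementary slackness).
The binding rows give the dual system: 4·y_malt + 2·y_water = 20 and 5·y_malt + 1·y_water = 17.5.
→ y_malt = 2.5 and y_water = 5.
Shadow price of malt = 2.5.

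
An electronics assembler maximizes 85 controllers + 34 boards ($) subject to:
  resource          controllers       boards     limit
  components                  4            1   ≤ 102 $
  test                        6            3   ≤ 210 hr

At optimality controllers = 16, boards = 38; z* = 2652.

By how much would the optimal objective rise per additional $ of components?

8.5

Check each constraint at x*: components 102/102 (tight); test 210/210 (tight).
Dual feasibility on the basic columns requires 4·y_components + 6·y_test = 85, 1·y_components + 3·y_test = 34.
This yields shadow prices y_components = 8.5, y_test = 8.5.
Shadow price of components = 8.5.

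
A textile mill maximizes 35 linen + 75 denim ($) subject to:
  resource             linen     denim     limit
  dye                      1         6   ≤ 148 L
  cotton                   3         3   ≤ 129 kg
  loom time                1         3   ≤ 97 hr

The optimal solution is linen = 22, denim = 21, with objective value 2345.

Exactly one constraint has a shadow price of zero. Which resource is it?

dye: 148/148 (binding)
cotton: 129/129 (binding)
loom time: 85/97 (slack 12)
By complementary slackness, a constraint with positive slack has shadow price 0 → loom time.

loom time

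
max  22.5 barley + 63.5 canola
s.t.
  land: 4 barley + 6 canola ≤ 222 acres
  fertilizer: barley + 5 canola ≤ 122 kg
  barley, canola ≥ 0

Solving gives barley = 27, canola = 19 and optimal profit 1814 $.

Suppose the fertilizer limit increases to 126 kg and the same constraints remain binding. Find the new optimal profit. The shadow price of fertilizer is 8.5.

Δb = 4, so new z* = 1814 + (8.5)·(4) = 1814 + 34 = 1848.

1848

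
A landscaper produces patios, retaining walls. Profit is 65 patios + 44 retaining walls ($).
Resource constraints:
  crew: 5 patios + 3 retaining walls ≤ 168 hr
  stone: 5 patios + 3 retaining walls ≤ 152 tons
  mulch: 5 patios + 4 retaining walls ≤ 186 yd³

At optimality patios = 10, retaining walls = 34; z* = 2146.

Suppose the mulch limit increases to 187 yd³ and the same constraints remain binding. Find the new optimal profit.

2151

Binding: stone and mulch. Non-binding: crew (16 unused).
Slack constraints have shadow price 0 (complementary slackness).
Dual feasibility on the basic columns requires 5·y_stone + 5·y_mulch = 65, 3·y_stone + 4·y_mulch = 44.
Solving: y_stone = 8, y_mulch = 5.
Δz = y_mulch·Δb = 5 × (1) = 5, so new z* = 2146 + 5 = 2151.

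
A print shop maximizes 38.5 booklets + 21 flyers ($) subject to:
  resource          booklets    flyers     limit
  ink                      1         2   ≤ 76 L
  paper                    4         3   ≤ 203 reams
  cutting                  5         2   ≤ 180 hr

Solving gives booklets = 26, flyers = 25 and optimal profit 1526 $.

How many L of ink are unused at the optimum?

0

ink used = 1·26 + 2·25 = 76; slack = 76 − 76 = 0.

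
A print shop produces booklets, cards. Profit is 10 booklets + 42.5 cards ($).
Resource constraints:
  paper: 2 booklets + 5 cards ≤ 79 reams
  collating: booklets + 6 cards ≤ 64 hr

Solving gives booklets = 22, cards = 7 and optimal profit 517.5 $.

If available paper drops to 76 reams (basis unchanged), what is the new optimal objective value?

510

Check each constraint at x*: paper 79/79 (tight); collating 64/64 (tight).
From A_Bᵀ y = c: 2·y_paper + 1·y_collating = 10; 5·y_paper + 6·y_collating = 42.5.
This yields shadow prices y_paper = 2.5, y_collating = 5.
Δz = y_paper·Δb = 2.5 × (-3) = -7.5, so new z* = 517.5 − 7.5 = 510.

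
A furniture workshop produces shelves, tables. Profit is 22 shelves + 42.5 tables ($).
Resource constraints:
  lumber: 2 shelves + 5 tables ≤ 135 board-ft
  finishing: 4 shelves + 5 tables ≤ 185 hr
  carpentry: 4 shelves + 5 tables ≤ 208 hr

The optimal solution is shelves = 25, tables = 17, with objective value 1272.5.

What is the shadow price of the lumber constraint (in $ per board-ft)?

6

Binding: lumber and finishing. Non-binding: carpentry (23 unused).
Since carpentry is not tight, its dual is 0.
Dual feasibility on the basic columns requires 2·y_lumber + 4·y_finishing = 22, 5·y_lumber + 5·y_finishing = 42.5.
Solving: y_lumber = 6, y_finishing = 2.5.
Shadow price of lumber = 6.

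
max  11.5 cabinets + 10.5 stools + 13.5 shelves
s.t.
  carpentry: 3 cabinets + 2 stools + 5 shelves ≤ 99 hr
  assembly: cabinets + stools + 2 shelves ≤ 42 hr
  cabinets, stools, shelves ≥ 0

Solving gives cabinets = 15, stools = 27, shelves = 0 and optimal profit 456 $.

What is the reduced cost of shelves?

-8.5

At the optimum: carpentry uses 99 of 99 (binding); assembly uses 42 of 42 (binding).
The binding rows give the dual system: 3·y_carpentry + 1·y_assembly = 11.5 and 2·y_carpentry + 1·y_assembly = 10.5.
This yields shadow prices y_carpentry = 1, y_assembly = 8.5.
Reduced cost of shelves: c₃ − yᵀa₃ = 13.5 − (1·5 + 8.5·2) = 13.5 − 22 = -8.5.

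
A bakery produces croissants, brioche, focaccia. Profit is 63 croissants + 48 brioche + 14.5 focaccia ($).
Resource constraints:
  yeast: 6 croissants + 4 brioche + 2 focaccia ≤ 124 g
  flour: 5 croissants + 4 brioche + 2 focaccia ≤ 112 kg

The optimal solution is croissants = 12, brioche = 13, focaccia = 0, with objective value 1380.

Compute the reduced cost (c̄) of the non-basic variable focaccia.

Check each constraint at x*: yeast 124/124 (tight); flour 112/112 (tight).
Dual feasibility on the basic columns requires 6·y_yeast + 5·y_flour = 63, 4·y_yeast + 4·y_flour = 48.
Solving: y_yeast = 3, y_flour = 9.
Reduced cost of focaccia: c₃ − yᵀa₃ = 14.5 − (3·2 + 9·2) = 14.5 − 24 = -9.5.

-9.5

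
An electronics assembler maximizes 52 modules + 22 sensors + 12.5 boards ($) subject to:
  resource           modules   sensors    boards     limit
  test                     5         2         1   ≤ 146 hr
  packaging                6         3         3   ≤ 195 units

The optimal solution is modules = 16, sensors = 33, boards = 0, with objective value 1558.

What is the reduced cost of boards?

-1.5

Both test and packaging are binding at x*.
The binding rows give the dual system: 5·y_test + 6·y_packaging = 52 and 2·y_test + 3·y_packaging = 22.
This yields shadow prices y_test = 8, y_packaging = 2.
Reduced cost of boards: c₃ − yᵀa₃ = 12.5 − (8·1 + 2·3) = 12.5 − 14 = -1.5.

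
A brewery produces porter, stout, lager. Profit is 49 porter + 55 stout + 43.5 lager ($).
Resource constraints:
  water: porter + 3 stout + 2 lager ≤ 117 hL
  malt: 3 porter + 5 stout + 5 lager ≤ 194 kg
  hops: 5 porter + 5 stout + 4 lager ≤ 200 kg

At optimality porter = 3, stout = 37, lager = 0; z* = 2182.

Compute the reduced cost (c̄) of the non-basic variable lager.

Binding: malt and hops. Non-binding: water (3 unused).
Since water is not tight, its dual is 0.
From A_Bᵀ y = c: 3·y_malt + 5·y_hops = 49; 5·y_malt + 5·y_hops = 55.
→ y_malt = 3 and y_hops = 8.
Reduced cost of lager: c₃ − yᵀa₃ = 43.5 − (3·5 + 8·4) = 43.5 − 47 = -3.5.

-3.5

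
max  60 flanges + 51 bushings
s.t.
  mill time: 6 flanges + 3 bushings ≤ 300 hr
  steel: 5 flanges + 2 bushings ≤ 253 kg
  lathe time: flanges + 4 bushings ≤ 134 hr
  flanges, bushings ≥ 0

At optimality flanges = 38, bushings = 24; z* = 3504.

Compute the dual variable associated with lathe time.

Check each constraint at x*: mill time 300/300 (tight); steel 238/253 (slack 15); lathe time 134/134 (tight).
Since steel is not tight, its dual is 0.
Dual feasibility on the basic columns requires 6·y_mill time + 1·y_lathe time = 60, 3·y_mill time + 4·y_lathe time = 51.
Solving: y_mill time = 9, y_lathe time = 6.
Shadow price of lathe time = 6.

6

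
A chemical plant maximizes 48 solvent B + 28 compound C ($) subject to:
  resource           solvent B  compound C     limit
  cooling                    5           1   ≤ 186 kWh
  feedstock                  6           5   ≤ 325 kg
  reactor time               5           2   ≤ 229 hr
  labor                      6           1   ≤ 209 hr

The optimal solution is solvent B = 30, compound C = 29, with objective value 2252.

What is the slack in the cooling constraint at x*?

7

cooling used = 5·30 + 1·29 = 179; slack = 186 − 179 = 7.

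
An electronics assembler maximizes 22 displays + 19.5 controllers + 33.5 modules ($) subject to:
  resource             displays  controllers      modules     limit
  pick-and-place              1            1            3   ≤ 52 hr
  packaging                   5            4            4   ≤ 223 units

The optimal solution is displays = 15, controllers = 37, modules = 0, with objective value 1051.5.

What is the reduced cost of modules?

-5

At the optimum: pick-and-place uses 52 of 52 (binding); packaging uses 223 of 223 (binding).
Dual feasibility on the basic columns requires 1·y_pick-and-place + 5·y_packaging = 22, 1·y_pick-and-place + 4·y_packaging = 19.5.
→ y_pick-and-place = 9.5 and y_packaging = 2.5.
Reduced cost of modules: c₃ − yᵀa₃ = 33.5 − (9.5·3 + 2.5·4) = 33.5 − 38.5 = -5.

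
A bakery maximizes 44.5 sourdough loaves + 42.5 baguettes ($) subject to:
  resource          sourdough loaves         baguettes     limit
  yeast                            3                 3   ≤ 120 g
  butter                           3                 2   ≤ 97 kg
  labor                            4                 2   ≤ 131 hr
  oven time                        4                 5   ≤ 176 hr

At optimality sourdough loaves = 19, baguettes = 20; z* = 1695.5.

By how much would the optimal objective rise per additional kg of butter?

At the optimum: yeast uses 117 of 120 (slack = 3); butter uses 97 of 97 (binding); labor uses 116 of 131 (slack = 15); oven time uses 176 of 176 (binding).
Slack constraints have shadow price 0 (complementary slackness).
From A_Bᵀ y = c: 3·y_butter + 4·y_oven time = 44.5; 2·y_butter + 5·y_oven time = 42.5.
→ y_butter = 7.5 and y_oven time = 5.5.
Shadow price of butter = 7.5.

7.5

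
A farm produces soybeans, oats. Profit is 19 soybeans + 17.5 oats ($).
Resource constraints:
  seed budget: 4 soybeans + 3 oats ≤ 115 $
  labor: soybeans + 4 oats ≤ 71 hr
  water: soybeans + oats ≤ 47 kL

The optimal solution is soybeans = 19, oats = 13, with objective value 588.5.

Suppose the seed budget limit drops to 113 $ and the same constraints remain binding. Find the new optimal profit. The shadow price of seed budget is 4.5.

Δb = -2, so new z* = 588.5 + (4.5)·(-2) = 588.5 − 9 = 579.5.

579.5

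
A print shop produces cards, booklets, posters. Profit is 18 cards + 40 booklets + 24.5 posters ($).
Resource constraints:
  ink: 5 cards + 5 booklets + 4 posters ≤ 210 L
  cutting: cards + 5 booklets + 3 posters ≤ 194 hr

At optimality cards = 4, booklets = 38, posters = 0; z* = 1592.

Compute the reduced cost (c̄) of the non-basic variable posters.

Check each constraint at x*: ink 210/210 (tight); cutting 194/194 (tight).
Dual feasibility on the basic columns requires 5·y_ink + 1·y_cutting = 18, 5·y_ink + 5·y_cutting = 40.
→ y_ink = 2.5 and y_cutting = 5.5.
Reduced cost of posters: c₃ − yᵀa₃ = 24.5 − (2.5·4 + 5.5·3) = 24.5 − 26.5 = -2.

-2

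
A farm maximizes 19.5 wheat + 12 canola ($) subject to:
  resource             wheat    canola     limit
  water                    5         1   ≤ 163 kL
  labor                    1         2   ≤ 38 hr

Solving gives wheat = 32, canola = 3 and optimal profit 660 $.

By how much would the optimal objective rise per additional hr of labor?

4.5

At the optimum: water uses 163 of 163 (binding); labor uses 38 of 38 (binding).
The binding rows give the dual system: 5·y_water + 1·y_labor = 19.5 and 1·y_water + 2·y_labor = 12.
Solving: y_water = 3, y_labor = 4.5.
Shadow price of labor = 4.5.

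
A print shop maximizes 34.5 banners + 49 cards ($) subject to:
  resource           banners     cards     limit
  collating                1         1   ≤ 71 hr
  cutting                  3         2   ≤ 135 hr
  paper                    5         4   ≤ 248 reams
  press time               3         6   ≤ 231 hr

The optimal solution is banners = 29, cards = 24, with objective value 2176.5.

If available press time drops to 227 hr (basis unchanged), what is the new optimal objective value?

At the optimum: collating uses 53 of 71 (slack = 18); cutting uses 135 of 135 (binding); paper uses 241 of 248 (slack = 7); press time uses 231 of 231 (binding).
Since collating, paper are not tight, their duals are 0.
From A_Bᵀ y = c: 3·y_cutting + 3·y_press time = 34.5; 2·y_cutting + 6·y_press time = 49.
→ y_cutting = 5 and y_press time = 6.5.
Δz = y_press time·Δb = 6.5 × (-4) = -26, so new z* = 2176.5 − 26 = 2150.5.

2150.5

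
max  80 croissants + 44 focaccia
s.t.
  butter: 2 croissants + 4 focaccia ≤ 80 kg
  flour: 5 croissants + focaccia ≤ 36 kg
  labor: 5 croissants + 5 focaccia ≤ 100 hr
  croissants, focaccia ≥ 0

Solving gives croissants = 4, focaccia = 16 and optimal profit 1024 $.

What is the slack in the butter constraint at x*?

butter used = 2·4 + 4·16 = 72; slack = 80 − 72 = 8.

8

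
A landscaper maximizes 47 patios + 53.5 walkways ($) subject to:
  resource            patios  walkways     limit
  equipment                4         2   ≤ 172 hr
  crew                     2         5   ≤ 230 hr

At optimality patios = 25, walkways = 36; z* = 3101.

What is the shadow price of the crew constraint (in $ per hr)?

Check each constraint at x*: equipment 172/172 (tight); crew 230/230 (tight).
Dual feasibility on the basic columns requires 4·y_equipment + 2·y_crew = 47, 2·y_equipment + 5·y_crew = 53.5.
→ y_equipment = 8 and y_crew = 7.5.
Shadow price of crew = 7.5.

7.5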